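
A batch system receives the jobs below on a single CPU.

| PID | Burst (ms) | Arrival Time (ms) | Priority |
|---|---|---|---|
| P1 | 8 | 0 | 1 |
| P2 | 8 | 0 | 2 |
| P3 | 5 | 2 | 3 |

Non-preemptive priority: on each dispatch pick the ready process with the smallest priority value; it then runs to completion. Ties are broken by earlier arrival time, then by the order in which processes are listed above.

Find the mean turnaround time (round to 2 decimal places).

Gantt: | P1 0-8 | P2 8-16 | P3 16-21 |
Completion: P1=8  P2=16  P3=21
Turnaround times: P1=8, P2=16, P3=19
Average turnaround = (8+16+19) / 3 = 43/3 = 14.33

14.33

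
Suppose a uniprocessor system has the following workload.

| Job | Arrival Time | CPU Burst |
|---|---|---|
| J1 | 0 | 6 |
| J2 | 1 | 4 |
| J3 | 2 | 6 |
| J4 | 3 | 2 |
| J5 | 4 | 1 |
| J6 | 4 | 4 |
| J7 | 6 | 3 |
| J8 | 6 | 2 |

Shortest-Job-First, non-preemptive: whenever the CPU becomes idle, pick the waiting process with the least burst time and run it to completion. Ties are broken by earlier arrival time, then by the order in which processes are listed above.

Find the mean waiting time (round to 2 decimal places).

Timeline: | J1 0-6 | J5 6-7 | J4 7-9 | J8 9-11 | J7 11-14 | J2 14-18 | J6 18-22 | J3 22-28 |
Completion: J1=6  J2=18  J3=28  J4=9  J5=7  J6=22  J7=14  J8=11
Turnaround (C−A): J1=6  J2=17  J3=26  J4=6  J5=3  J6=18  J7=8  J8=5
Waiting times: J1=0, J2=13, J3=20, J4=4, J5=2, J6=14, J7=5, J8=3
Average waiting = (0+13+20+4+2+14+5+3) / 8 = 61/8 = 7.63

7.63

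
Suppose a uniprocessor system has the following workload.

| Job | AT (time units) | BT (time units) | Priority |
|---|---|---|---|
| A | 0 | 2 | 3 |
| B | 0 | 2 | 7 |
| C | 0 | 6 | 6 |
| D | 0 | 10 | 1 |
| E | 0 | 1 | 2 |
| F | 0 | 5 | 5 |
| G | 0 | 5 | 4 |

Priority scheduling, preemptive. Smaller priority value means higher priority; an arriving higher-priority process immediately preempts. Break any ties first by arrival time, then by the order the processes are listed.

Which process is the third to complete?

A

Gantt: | D 0-10 | E 10-11 | A 11-13 | G 13-18 | F 18-23 | C 23-29 | B 29-31 |
Completion: A=13  B=31  C=29  D=10  E=11  F=23  G=18
Turnaround (C−A): A=13  B=31  C=29  D=10  E=11  F=23  G=18
Finish order: D → E → A → G → F → C → B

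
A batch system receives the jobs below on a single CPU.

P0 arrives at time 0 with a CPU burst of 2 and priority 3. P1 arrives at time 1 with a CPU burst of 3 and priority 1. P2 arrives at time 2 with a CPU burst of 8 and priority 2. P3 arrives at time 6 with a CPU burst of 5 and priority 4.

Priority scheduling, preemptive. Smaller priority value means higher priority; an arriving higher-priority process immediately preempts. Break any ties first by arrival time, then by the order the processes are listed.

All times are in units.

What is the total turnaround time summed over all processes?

Schedule: | P0 0-1 | P1 1-4 | P2 4-12 | P0 12-13 | P3 13-18 |
Completion: P0=13  P1=4  P2=12  P3=18
Turnaround (C−A): P0=13  P1=3  P2=10  P3=12
Turnaround = completion − arrival: P0=13, P1=3, P2=10, P3=12
Total turnaround = 13 + 3 + 10 + 12 = 38

38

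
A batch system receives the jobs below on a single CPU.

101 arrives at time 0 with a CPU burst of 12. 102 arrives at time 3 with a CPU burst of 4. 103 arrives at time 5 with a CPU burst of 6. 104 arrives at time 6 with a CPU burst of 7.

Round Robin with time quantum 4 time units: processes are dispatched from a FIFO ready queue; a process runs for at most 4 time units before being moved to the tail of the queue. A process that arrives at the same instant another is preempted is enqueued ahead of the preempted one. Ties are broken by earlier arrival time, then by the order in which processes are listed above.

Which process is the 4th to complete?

Gantt: | 101 0-4 | 102 4-8 | 101 8-12 | 103 12-16 | 104 16-20 | 101 20-24 | 103 24-26 | 104 26-29 |
Completion: 101=24  102=8  103=26  104=29
Turnaround (C−A): 101=24  102=5  103=21  104=23
Finish order: 102 → 101 → 103 → 104

104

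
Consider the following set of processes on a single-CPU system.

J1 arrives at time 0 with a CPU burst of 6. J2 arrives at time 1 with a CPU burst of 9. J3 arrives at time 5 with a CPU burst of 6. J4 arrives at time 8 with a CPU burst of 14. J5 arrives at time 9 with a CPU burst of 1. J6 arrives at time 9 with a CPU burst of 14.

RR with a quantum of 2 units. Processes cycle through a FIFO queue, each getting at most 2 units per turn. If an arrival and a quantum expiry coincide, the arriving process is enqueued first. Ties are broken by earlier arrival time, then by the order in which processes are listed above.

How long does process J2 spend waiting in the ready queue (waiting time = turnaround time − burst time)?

Timeline: | J1 0-2 | J2 2-4 | J1 4-6 | J2 6-8 | J3 8-10 | J1 10-12 | J4 12-14 | J2 14-16 | J5 16-17 | J6 17-19 | J3 19-21 | J4 21-23 | J2 23-25 | J6 25-27 | J3 27-29 | J4 29-31 | J2 31-32 | J6 32-34 | J4 34-36 | J6 36-38 | J4 38-40 | J6 40-42 | J4 42-44 | J6 44-46 | J4 46-48 | J6 48-50 |
Completion: J1=12  J2=32  J3=29  J4=48  J5=17  J6=50
Turnaround (C−A): J1=12  J2=31  J3=24  J4=40  J5=8  J6=41
Waiting(J2) = turnaround − burst = 31 − 9 = 22

22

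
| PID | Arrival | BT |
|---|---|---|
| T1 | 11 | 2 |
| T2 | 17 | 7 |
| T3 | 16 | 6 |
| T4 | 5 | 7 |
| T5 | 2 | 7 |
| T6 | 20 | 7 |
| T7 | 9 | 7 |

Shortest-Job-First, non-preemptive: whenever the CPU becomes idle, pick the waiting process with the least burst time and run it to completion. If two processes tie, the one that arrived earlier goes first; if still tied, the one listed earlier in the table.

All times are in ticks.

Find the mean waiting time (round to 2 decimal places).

8.29

Gantt: | idle 0-2 | T5 2-9 | T4 9-16 | T1 16-18 | T3 18-24 | T7 24-31 | T2 31-38 | T6 38-45 |
Completion: T1=18  T2=38  T3=24  T4=16  T5=9  T6=45  T7=31
Turnaround (C−A): T1=7  T2=21  T3=8  T4=11  T5=7  T6=25  T7=22
Waiting times: T1=5, T2=14, T3=2, T4=4, T5=0, T6=18, T7=15
Average waiting = (5+14+2+4+0+18+15) / 7 = 58/7 = 8.29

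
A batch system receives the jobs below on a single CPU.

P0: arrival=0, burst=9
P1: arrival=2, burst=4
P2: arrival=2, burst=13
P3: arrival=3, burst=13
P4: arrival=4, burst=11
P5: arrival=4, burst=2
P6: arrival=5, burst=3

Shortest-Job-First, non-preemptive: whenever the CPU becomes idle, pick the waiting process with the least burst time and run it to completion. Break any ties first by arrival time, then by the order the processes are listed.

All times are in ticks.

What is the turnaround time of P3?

Schedule: | P0 0-9 | P5 9-11 | P6 11-14 | P1 14-18 | P4 18-29 | P2 29-42 | P3 42-55 |
Completion: P0=9  P1=18  P2=42  P3=55  P4=29  P5=11  P6=14
Turnaround(P3) = completion − arrival = 55 − 3 = 52

52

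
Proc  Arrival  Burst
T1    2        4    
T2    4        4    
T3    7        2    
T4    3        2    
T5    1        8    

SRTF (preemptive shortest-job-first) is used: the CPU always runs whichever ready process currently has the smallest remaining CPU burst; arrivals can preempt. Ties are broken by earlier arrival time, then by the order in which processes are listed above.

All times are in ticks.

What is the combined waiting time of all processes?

21

Timeline: | idle 0-1 | T5 1-2 | T1 2-3 | T4 3-5 | T1 5-8 | T3 8-10 | T2 10-14 | T5 14-21 |
Completion: T1=8  T2=14  T3=10  T4=5  T5=21
Turnaround (C−A): T1=6  T2=10  T3=3  T4=2  T5=20
Waiting = turnaround − burst: T1=2, T2=6, T3=1, T4=0, T5=12
Total waiting = 2 + 6 + 1 + 0 + 12 = 21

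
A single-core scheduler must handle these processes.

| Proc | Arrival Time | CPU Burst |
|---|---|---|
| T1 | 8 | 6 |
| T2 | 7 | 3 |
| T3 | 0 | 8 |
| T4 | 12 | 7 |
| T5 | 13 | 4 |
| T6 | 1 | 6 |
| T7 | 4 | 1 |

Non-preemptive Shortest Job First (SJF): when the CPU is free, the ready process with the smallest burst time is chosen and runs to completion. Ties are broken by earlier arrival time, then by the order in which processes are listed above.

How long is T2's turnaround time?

Gantt: | T3 0-8 | T7 8-9 | T2 9-12 | T6 12-18 | T5 18-22 | T1 22-28 | T4 28-35 |
Completion: T1=28  T2=12  T3=8  T4=35  T5=22  T6=18  T7=9
Turnaround(T2) = completion − arrival = 12 − 7 = 5

5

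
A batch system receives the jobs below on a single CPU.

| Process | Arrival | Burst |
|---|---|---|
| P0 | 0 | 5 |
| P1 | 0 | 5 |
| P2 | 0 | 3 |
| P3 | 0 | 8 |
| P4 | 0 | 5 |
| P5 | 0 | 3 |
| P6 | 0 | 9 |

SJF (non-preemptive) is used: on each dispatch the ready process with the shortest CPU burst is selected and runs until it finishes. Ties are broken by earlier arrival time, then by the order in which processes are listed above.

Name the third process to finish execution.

Schedule: | P2 0-3 | P5 3-6 | P0 6-11 | P1 11-16 | P4 16-21 | P3 21-29 | P6 29-38 |
Completion: P0=11  P1=16  P2=3  P3=29  P4=21  P5=6  P6=38
Finish order: P2 → P5 → P0 → P1 → P4 → P3 → P6

P0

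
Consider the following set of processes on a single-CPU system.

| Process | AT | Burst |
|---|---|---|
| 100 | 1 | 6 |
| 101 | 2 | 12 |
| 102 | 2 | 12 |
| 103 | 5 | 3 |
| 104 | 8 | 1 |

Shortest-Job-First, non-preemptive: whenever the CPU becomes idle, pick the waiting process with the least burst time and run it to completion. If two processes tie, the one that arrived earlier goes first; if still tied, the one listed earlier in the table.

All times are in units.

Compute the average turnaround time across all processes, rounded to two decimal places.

13.60

Gantt: | idle 0-1 | 100 1-7 | 103 7-10 | 104 10-11 | 101 11-23 | 102 23-35 |
Completion: 100=7  101=23  102=35  103=10  104=11
Turnaround times: 100=6, 101=21, 102=33, 103=5, 104=3
Average turnaround = (6+21+33+5+3) / 5 = 68/5 = 13.60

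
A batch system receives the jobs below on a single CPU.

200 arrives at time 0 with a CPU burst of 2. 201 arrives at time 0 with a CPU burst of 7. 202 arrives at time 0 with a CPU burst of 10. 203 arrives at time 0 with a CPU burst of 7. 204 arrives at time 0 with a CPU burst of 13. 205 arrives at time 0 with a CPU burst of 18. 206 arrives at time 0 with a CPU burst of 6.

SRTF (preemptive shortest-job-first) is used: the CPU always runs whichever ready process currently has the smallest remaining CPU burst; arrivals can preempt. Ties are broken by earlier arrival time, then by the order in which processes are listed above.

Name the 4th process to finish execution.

203

Gantt: | 200 0-2 | 206 2-8 | 201 8-15 | 203 15-22 | 202 22-32 | 204 32-45 | 205 45-63 |
Completion: 200=2  201=15  202=32  203=22  204=45  205=63  206=8
Turnaround (C−A): 200=2  201=15  202=32  203=22  204=45  205=63  206=8
Finish order: 200 → 206 → 201 → 203 → 202 → 204 → 205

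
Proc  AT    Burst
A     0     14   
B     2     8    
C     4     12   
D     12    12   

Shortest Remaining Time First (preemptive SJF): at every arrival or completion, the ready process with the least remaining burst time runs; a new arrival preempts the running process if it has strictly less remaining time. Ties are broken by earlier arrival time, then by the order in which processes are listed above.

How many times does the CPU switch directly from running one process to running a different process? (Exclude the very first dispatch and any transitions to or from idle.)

4

Timeline: | A 0-2 | B 2-10 | A 10-22 | C 22-34 | D 34-46 |
Completion: A=22  B=10  C=34  D=46
Turnaround (C−A): A=22  B=8  C=30  D=34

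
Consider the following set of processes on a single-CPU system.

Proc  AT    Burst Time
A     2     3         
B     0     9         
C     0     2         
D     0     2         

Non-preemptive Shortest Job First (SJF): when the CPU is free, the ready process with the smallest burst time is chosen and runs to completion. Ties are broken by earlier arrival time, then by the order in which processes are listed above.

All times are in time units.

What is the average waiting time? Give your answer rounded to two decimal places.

Gantt: | C 0-2 | D 2-4 | A 4-7 | B 7-16 |
Completion: A=7  B=16  C=2  D=4
Turnaround (C−A): A=5  B=16  C=2  D=4
Waiting times: A=2, B=7, C=0, D=2
Average waiting = (2+7+0+2) / 4 = 11/4 = 2.75

2.75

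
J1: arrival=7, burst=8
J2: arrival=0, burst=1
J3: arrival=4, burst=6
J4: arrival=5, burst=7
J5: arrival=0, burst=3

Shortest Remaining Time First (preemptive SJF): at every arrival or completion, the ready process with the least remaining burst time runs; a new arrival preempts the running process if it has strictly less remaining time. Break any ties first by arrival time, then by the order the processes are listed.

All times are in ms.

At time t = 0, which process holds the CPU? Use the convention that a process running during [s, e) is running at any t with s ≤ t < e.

Timeline: | J2 0-1 | J5 1-4 | J3 4-10 | J4 10-17 | J1 17-25 |
Completion: J1=25  J2=1  J3=10  J4=17  J5=4
Turnaround (C−A): J1=18  J2=1  J3=6  J4=12  J5=4

J2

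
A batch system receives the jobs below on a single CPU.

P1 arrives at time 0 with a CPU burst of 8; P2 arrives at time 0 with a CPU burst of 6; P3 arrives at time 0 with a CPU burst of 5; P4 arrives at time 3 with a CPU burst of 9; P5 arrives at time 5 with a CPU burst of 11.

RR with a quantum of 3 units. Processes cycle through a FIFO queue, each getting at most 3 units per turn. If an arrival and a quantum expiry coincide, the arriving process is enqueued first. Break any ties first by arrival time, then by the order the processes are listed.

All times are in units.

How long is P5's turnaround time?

Schedule: | P1 0-3 | P2 3-6 | P3 6-9 | P4 9-12 | P1 12-15 | P5 15-18 | P2 18-21 | P3 21-23 | P4 23-26 | P1 26-28 | P5 28-31 | P4 31-34 | P5 34-39 |
Completion: P1=28  P2=21  P3=23  P4=34  P5=39
Turnaround (C−A): P1=28  P2=21  P3=23  P4=31  P5=34
Turnaround(P5) = completion − arrival = 39 − 5 = 34

34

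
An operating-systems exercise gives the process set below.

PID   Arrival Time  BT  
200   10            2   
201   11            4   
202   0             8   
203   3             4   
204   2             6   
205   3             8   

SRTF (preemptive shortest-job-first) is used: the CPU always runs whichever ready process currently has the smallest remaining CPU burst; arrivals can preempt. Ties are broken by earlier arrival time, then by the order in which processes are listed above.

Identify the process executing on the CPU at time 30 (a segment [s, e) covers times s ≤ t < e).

205

Timeline: | 202 0-3 | 203 3-7 | 202 7-12 | 200 12-14 | 201 14-18 | 204 18-24 | 205 24-32 |
Completion: 200=14  201=18  202=12  203=7  204=24  205=32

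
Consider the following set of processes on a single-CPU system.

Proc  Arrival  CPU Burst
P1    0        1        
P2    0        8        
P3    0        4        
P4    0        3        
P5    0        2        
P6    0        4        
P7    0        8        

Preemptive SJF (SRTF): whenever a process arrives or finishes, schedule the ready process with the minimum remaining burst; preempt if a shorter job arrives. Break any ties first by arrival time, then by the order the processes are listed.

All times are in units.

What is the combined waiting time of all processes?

Gantt: | P1 0-1 | P5 1-3 | P4 3-6 | P3 6-10 | P6 10-14 | P2 14-22 | P7 22-30 |
Completion: P1=1  P2=22  P3=10  P4=6  P5=3  P6=14  P7=30
Waiting = turnaround − burst: P1=0, P2=14, P3=6, P4=3, P5=1, P6=10, P7=22
Total waiting = 0 + 14 + 6 + 3 + 1 + 10 + 22 = 56

56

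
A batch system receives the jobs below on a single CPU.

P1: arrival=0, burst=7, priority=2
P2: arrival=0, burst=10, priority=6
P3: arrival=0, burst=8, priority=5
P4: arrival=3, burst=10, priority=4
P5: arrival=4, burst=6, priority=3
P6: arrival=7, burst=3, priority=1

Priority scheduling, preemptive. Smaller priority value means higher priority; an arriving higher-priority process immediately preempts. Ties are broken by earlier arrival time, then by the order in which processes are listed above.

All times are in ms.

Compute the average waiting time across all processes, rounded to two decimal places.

13.17

Timeline: | P1 0-7 | P6 7-10 | P5 10-16 | P4 16-26 | P3 26-34 | P2 34-44 |
Completion: P1=7  P2=44  P3=34  P4=26  P5=16  P6=10
Waiting times: P1=0, P2=34, P3=26, P4=13, P5=6, P6=0
Average waiting = (0+34+26+13+6+0) / 6 = 79/6 = 13.17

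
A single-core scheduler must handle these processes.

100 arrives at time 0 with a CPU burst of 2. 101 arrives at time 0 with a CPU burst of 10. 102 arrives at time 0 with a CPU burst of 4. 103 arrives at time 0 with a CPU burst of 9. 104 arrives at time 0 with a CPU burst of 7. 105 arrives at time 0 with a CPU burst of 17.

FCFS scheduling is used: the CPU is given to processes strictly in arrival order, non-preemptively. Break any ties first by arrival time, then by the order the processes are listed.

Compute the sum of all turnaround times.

Gantt: | 100 0-2 | 101 2-12 | 102 12-16 | 103 16-25 | 104 25-32 | 105 32-49 |
Completion: 100=2  101=12  102=16  103=25  104=32  105=49
Turnaround = completion − arrival: 100=2, 101=12, 102=16, 103=25, 104=32, 105=49
Total turnaround = 2 + 12 + 16 + 25 + 32 + 49 = 136

136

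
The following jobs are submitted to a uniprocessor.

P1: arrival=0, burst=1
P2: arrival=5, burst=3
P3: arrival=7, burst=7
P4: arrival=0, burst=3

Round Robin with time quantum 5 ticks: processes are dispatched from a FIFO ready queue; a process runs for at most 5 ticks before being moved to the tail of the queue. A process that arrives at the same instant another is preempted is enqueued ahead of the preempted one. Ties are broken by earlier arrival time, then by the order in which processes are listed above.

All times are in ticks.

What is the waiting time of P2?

0

Schedule: | P1 0-1 | P4 1-4 | idle 4-5 | P2 5-8 | P3 8-15 |
Completion: P1=1  P2=8  P3=15  P4=4
Turnaround (C−A): P1=1  P2=3  P3=8  P4=4
Waiting(P2) = turnaround − burst = 3 − 3 = 0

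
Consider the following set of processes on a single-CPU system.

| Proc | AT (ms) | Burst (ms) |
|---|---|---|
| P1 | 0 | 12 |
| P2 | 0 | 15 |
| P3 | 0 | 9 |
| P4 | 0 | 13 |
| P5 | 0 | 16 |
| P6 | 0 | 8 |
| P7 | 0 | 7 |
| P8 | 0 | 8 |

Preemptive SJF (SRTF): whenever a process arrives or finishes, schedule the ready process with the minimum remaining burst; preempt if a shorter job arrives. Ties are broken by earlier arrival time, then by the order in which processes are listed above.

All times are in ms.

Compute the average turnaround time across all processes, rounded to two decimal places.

Gantt: | P7 0-7 | P6 7-15 | P8 15-23 | P3 23-32 | P1 32-44 | P4 44-57 | P2 57-72 | P5 72-88 |
Completion: P1=44  P2=72  P3=32  P4=57  P5=88  P6=15  P7=7  P8=23
Turnaround (C−A): P1=44  P2=72  P3=32  P4=57  P5=88  P6=15  P7=7  P8=23
Turnaround times: P1=44, P2=72, P3=32, P4=57, P5=88, P6=15, P7=7, P8=23
Average turnaround = (44+72+32+57+88+15+7+23) / 8 = 338/8 = 42.25

42.25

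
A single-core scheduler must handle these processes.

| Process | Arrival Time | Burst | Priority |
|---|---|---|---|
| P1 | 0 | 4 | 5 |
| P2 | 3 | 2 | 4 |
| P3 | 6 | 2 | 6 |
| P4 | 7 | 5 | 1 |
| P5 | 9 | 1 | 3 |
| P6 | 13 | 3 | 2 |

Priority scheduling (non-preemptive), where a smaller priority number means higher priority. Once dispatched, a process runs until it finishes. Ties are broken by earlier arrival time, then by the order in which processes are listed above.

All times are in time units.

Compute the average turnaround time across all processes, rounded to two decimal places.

4.33

Gantt: | P1 0-4 | P2 4-6 | P3 6-8 | P4 8-13 | P6 13-16 | P5 16-17 |
Completion: P1=4  P2=6  P3=8  P4=13  P5=17  P6=16
Turnaround (C−A): P1=4  P2=3  P3=2  P4=6  P5=8  P6=3
Turnaround times: P1=4, P2=3, P3=2, P4=6, P5=8, P6=3
Average turnaround = (4+3+2+6+8+3) / 6 = 26/6 = 4.33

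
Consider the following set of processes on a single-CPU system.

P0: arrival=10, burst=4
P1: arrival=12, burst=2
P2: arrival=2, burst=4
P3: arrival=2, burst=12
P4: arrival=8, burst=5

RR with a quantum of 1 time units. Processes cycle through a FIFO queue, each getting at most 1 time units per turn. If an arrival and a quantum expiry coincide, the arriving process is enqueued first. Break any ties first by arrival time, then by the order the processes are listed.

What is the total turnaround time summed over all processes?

Gantt: | idle 0-2 | P2 2-3 | P3 3-4 | P2 4-5 | P3 5-6 | P2 6-7 | P3 7-8 | P2 8-9 | P4 9-10 | P3 10-11 | P0 11-12 | P4 12-13 | P3 13-14 | P1 14-15 | P0 15-16 | P4 16-17 | P3 17-18 | P1 18-19 | P0 19-20 | P4 20-21 | P3 21-22 | P0 22-23 | P4 23-24 | P3 24-29 |
Completion: P0=23  P1=19  P2=9  P3=29  P4=24
Turnaround = completion − arrival: P0=13, P1=7, P2=7, P3=27, P4=16
Total turnaround = 13 + 7 + 7 + 27 + 16 = 70

70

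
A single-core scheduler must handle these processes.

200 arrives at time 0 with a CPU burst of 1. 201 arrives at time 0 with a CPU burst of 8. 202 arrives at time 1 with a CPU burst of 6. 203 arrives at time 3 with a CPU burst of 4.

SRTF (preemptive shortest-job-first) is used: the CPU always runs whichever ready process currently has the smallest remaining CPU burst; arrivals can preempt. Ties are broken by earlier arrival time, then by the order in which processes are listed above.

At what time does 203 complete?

Gantt: | 200 0-1 | 202 1-7 | 203 7-11 | 201 11-19 |
Completion: 200=1  201=19  202=7  203=11

11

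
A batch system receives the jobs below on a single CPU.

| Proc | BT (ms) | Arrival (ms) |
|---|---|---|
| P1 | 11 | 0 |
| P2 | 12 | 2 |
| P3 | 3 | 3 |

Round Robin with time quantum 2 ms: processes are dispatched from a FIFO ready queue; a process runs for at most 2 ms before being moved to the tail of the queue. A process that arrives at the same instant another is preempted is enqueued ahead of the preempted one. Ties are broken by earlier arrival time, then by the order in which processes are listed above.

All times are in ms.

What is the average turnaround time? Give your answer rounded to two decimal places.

Schedule: | P1 0-2 | P2 2-4 | P1 4-6 | P3 6-8 | P2 8-10 | P1 10-12 | P3 12-13 | P2 13-15 | P1 15-17 | P2 17-19 | P1 19-21 | P2 21-23 | P1 23-24 | P2 24-26 |
Completion: P1=24  P2=26  P3=13
Turnaround times: P1=24, P2=24, P3=10
Average turnaround = (24+24+10) / 3 = 58/3 = 19.33

19.33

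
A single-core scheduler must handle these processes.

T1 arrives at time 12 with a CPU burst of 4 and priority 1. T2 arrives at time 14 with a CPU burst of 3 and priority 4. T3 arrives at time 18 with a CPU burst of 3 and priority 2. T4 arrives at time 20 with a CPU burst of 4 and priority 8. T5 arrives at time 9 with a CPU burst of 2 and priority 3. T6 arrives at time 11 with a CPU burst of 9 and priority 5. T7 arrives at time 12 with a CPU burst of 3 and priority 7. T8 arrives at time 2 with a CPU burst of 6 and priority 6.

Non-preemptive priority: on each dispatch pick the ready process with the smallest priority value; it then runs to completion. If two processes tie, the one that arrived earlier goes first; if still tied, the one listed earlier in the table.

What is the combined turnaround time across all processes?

Gantt: | idle 0-2 | T8 2-8 | idle 8-9 | T5 9-11 | T6 11-20 | T1 20-24 | T3 24-27 | T2 27-30 | T7 30-33 | T4 33-37 |
Completion: T1=24  T2=30  T3=27  T4=37  T5=11  T6=20  T7=33  T8=8
Turnaround = completion − arrival: T1=12, T2=16, T3=9, T4=17, T5=2, T6=9, T7=21, T8=6
Total turnaround = 12 + 16 + 9 + 17 + 2 + 9 + 21 + 6 = 92

92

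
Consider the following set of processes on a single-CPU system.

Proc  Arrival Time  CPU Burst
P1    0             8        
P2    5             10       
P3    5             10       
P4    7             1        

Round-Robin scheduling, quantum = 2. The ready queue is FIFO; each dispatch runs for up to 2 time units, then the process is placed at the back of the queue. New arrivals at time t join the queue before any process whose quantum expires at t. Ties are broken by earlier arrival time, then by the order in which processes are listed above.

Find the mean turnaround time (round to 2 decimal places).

Gantt: | P1 0-6 | P2 6-8 | P3 8-10 | P1 10-12 | P4 12-13 | P2 13-15 | P3 15-17 | P2 17-19 | P3 19-21 | P2 21-23 | P3 23-25 | P2 25-27 | P3 27-29 |
Completion: P1=12  P2=27  P3=29  P4=13
Turnaround (C−A): P1=12  P2=22  P3=24  P4=6
Turnaround times: P1=12, P2=22, P3=24, P4=6
Average turnaround = (12+22+24+6) / 4 = 64/4 = 16.00

16.00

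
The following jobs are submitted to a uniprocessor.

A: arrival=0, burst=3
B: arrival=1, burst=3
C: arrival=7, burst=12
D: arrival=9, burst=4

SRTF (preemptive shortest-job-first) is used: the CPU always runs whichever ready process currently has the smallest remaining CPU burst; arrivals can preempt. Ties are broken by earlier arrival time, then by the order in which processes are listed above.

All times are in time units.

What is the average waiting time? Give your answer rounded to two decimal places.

Timeline: | A 0-3 | B 3-6 | idle 6-7 | C 7-9 | D 9-13 | C 13-23 |
Completion: A=3  B=6  C=23  D=13
Turnaround (C−A): A=3  B=5  C=16  D=4
Waiting times: A=0, B=2, C=4, D=0
Average waiting = (0+2+4+0) / 4 = 6/4 = 1.50

1.50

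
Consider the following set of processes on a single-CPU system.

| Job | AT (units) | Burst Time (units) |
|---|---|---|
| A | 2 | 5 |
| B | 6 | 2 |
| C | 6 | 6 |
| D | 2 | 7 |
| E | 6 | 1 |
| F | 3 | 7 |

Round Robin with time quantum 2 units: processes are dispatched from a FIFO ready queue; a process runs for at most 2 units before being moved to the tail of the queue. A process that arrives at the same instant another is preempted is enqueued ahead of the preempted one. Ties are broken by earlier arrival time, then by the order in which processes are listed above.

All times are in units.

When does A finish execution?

20

Gantt: | idle 0-2 | A 2-4 | D 4-6 | F 6-8 | A 8-10 | B 10-12 | C 12-14 | E 14-15 | D 15-17 | F 17-19 | A 19-20 | C 20-22 | D 22-24 | F 24-26 | C 26-28 | D 28-29 | F 29-30 |
Completion: A=20  B=12  C=28  D=29  E=15  F=30
Turnaround (C−A): A=18  B=6  C=22  D=27  E=9  F=27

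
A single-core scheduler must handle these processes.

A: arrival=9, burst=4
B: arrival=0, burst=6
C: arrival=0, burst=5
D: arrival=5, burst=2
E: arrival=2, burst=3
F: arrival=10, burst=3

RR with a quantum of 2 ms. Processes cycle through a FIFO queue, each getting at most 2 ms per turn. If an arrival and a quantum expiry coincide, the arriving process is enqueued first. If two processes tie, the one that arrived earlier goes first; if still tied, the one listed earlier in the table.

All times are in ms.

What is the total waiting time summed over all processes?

Timeline: | B 0-2 | C 2-4 | E 4-6 | B 6-8 | C 8-10 | D 10-12 | E 12-13 | B 13-15 | A 15-17 | F 17-19 | C 19-20 | A 20-22 | F 22-23 |
Completion: A=22  B=15  C=20  D=12  E=13  F=23
Turnaround (C−A): A=13  B=15  C=20  D=7  E=11  F=13
Waiting = turnaround − burst: A=9, B=9, C=15, D=5, E=8, F=10
Total waiting = 9 + 9 + 15 + 5 + 8 + 10 = 56

56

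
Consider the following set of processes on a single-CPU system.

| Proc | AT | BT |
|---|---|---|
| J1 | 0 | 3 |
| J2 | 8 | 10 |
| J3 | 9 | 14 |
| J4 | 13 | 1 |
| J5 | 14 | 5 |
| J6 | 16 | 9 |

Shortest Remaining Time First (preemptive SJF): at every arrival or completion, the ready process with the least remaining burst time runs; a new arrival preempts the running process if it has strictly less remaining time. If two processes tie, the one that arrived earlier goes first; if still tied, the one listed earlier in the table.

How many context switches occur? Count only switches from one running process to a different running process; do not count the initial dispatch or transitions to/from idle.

5

Gantt: | J1 0-3 | idle 3-8 | J2 8-13 | J4 13-14 | J2 14-19 | J5 19-24 | J6 24-33 | J3 33-47 |
Completion: J1=3  J2=19  J3=47  J4=14  J5=24  J6=33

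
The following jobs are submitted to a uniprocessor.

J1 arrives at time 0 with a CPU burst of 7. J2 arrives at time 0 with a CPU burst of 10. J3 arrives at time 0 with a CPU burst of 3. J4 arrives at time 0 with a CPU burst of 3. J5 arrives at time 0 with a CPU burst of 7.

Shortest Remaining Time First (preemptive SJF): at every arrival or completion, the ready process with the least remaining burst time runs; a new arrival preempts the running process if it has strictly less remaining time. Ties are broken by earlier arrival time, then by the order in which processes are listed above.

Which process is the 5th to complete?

Gantt: | J3 0-3 | J4 3-6 | J1 6-13 | J5 13-20 | J2 20-30 |
Completion: J1=13  J2=30  J3=3  J4=6  J5=20
Finish order: J3 → J4 → J1 → J5 → J2

J2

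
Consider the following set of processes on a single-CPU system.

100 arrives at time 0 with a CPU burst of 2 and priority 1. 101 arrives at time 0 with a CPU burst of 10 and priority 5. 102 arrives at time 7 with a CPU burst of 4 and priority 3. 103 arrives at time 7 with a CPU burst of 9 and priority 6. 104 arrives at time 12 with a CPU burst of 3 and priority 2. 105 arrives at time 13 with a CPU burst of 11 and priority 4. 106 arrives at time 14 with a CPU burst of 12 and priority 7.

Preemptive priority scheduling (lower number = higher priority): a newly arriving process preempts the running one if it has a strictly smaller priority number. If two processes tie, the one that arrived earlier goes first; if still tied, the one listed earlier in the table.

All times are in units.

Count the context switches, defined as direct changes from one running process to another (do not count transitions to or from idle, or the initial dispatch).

8

Schedule: | 100 0-2 | 101 2-7 | 102 7-11 | 101 11-12 | 104 12-15 | 105 15-26 | 101 26-30 | 103 30-39 | 106 39-51 |
Completion: 100=2  101=30  102=11  103=39  104=15  105=26  106=51
Turnaround (C−A): 100=2  101=30  102=4  103=32  104=3  105=13  106=37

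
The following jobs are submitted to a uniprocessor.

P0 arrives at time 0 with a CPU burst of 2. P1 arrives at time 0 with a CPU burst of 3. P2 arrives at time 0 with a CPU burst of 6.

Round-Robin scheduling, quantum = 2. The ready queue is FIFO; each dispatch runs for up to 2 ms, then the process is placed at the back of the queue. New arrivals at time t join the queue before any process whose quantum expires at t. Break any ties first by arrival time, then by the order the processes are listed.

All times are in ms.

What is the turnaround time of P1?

Schedule: | P0 0-2 | P1 2-4 | P2 4-6 | P1 6-7 | P2 7-11 |
Completion: P0=2  P1=7  P2=11
Turnaround (C−A): P0=2  P1=7  P2=11
Turnaround(P1) = completion − arrival = 7 − 0 = 7

7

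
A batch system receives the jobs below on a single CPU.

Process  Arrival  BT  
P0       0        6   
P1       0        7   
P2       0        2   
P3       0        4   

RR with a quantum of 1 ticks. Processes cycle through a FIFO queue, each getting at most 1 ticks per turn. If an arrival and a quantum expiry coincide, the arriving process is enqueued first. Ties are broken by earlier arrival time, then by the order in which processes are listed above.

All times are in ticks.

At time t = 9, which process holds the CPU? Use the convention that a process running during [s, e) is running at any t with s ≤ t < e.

Schedule: | P0 0-1 | P1 1-2 | P2 2-3 | P3 3-4 | P0 4-5 | P1 5-6 | P2 6-7 | P3 7-8 | P0 8-9 | P1 9-10 | P3 10-11 | P0 11-12 | P1 12-13 | P3 13-14 | P0 14-15 | P1 15-16 | P0 16-17 | P1 17-19 |
Completion: P0=17  P1=19  P2=7  P3=14
Turnaround (C−A): P0=17  P1=19  P2=7  P3=14

P1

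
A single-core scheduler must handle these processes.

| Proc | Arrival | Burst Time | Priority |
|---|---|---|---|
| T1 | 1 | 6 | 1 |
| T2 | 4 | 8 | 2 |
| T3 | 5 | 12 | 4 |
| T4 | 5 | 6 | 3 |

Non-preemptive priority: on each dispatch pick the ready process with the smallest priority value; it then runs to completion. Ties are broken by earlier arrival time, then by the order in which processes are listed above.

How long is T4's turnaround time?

16

Timeline: | idle 0-1 | T1 1-7 | T2 7-15 | T4 15-21 | T3 21-33 |
Completion: T1=7  T2=15  T3=33  T4=21
Turnaround (C−A): T1=6  T2=11  T3=28  T4=16
Turnaround(T4) = completion − arrival = 21 − 5 = 16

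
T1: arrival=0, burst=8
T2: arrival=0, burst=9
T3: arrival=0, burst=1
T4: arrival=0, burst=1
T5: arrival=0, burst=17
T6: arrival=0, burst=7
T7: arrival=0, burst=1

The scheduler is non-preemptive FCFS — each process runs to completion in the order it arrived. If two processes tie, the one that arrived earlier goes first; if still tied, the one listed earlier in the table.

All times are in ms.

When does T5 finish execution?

36

Gantt: | T1 0-8 | T2 8-17 | T3 17-18 | T4 18-19 | T5 19-36 | T6 36-43 | T7 43-44 |
Completion: T1=8  T2=17  T3=18  T4=19  T5=36  T6=43  T7=44
Turnaround (C−A): T1=8  T2=17  T3=18  T4=19  T5=36  T6=43  T7=44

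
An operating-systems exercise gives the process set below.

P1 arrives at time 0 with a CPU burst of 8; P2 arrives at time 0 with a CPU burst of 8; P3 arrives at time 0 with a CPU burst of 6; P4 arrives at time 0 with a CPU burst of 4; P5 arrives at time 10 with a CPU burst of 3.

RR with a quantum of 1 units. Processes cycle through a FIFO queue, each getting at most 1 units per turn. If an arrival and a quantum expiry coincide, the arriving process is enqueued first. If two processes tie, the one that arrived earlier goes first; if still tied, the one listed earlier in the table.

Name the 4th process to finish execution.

Gantt: | P1 0-1 | P2 1-2 | P3 2-3 | P4 3-4 | P1 4-5 | P2 5-6 | P3 6-7 | P4 7-8 | P1 8-9 | P2 9-10 | P3 10-11 | P4 11-12 | P1 12-13 | P5 13-14 | P2 14-15 | P3 15-16 | P4 16-17 | P1 17-18 | P5 18-19 | P2 19-20 | P3 20-21 | P1 21-22 | P5 22-23 | P2 23-24 | P3 24-25 | P1 25-26 | P2 26-27 | P1 27-28 | P2 28-29 |
Completion: P1=28  P2=29  P3=25  P4=17  P5=23
Turnaround (C−A): P1=28  P2=29  P3=25  P4=17  P5=13
Finish order: P4 → P5 → P3 → P1 → P2

P1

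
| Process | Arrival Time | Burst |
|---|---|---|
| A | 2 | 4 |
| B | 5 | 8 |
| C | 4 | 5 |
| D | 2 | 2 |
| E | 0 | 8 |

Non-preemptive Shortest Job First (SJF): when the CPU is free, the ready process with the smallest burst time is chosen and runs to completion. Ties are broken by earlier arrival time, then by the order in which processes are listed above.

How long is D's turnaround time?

8

Gantt: | E 0-8 | D 8-10 | A 10-14 | C 14-19 | B 19-27 |
Completion: A=14  B=27  C=19  D=10  E=8
Turnaround (C−A): A=12  B=22  C=15  D=8  E=8
Turnaround(D) = completion − arrival = 10 − 2 = 8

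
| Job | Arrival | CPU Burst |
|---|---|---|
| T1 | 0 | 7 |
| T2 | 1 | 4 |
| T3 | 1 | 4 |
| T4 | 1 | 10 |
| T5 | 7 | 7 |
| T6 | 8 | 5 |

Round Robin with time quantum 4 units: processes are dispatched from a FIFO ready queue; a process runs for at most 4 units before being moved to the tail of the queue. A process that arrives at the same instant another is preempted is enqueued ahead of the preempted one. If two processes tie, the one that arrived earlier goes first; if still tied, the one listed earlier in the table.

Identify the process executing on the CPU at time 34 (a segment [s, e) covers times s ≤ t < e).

Gantt: | T1 0-4 | T2 4-8 | T3 8-12 | T4 12-16 | T1 16-19 | T5 19-23 | T6 23-27 | T4 27-31 | T5 31-34 | T6 34-35 | T4 35-37 |
Completion: T1=19  T2=8  T3=12  T4=37  T5=34  T6=35

T6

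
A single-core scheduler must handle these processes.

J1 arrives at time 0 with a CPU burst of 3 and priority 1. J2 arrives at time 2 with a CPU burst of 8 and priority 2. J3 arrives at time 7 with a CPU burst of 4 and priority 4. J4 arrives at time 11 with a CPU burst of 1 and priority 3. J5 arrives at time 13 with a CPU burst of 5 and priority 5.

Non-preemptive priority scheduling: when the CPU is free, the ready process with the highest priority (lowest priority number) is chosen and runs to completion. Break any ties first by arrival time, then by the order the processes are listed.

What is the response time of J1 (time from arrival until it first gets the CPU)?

Schedule: | J1 0-3 | J2 3-11 | J4 11-12 | J3 12-16 | J5 16-21 |
Completion: J1=3  J2=11  J3=16  J4=12  J5=21
Response(J1) = first start − arrival = 0 − 0 = 0

0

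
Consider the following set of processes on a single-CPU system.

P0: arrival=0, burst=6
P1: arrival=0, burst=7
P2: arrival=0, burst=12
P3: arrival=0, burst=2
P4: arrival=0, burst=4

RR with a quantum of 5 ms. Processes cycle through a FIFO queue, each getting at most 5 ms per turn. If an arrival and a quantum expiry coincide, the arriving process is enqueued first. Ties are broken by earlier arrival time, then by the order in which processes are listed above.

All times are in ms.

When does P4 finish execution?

21

Timeline: | P0 0-5 | P1 5-10 | P2 10-15 | P3 15-17 | P4 17-21 | P0 21-22 | P1 22-24 | P2 24-31 |
Completion: P0=22  P1=24  P2=31  P3=17  P4=21
Turnaround (C−A): P0=22  P1=24  P2=31  P3=17  P4=21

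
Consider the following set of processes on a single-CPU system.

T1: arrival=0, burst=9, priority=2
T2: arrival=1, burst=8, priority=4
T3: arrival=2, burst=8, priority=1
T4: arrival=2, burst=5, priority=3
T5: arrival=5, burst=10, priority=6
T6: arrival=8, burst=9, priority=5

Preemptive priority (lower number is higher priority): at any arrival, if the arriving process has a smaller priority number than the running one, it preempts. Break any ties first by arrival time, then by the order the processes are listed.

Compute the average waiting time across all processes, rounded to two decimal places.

16.67

Schedule: | T1 0-2 | T3 2-10 | T1 10-17 | T4 17-22 | T2 22-30 | T6 30-39 | T5 39-49 |
Completion: T1=17  T2=30  T3=10  T4=22  T5=49  T6=39
Waiting times: T1=8, T2=21, T3=0, T4=15, T5=34, T6=22
Average waiting = (8+21+0+15+34+22) / 6 = 100/6 = 16.67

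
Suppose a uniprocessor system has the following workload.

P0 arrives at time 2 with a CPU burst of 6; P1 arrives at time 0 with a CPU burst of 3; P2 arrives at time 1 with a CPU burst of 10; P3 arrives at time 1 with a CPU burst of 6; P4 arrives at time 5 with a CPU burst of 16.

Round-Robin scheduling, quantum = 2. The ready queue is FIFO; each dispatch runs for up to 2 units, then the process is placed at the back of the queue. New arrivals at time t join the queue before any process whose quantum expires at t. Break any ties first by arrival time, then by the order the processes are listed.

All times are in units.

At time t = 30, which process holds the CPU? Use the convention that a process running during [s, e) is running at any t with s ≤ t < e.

P2

Gantt: | P1 0-2 | P2 2-4 | P3 4-6 | P0 6-8 | P1 8-9 | P2 9-11 | P4 11-13 | P3 13-15 | P0 15-17 | P2 17-19 | P4 19-21 | P3 21-23 | P0 23-25 | P2 25-27 | P4 27-29 | P2 29-31 | P4 31-41 |
Completion: P0=25  P1=9  P2=31  P3=23  P4=41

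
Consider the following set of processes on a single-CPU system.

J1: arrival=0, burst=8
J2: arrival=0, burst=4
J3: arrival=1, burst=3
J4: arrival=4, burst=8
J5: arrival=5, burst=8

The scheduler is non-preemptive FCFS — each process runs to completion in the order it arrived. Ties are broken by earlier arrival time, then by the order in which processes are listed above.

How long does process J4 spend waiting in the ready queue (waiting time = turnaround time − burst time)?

11

Timeline: | J1 0-8 | J2 8-12 | J3 12-15 | J4 15-23 | J5 23-31 |
Completion: J1=8  J2=12  J3=15  J4=23  J5=31
Waiting(J4) = turnaround − burst = 19 − 8 = 11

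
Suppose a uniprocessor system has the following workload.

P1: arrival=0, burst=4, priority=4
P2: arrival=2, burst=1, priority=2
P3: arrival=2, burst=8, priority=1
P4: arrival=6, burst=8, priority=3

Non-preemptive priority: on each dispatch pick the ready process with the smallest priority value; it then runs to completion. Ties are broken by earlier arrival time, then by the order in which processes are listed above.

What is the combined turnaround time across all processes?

40

Schedule: | P1 0-4 | P3 4-12 | P2 12-13 | P4 13-21 |
Completion: P1=4  P2=13  P3=12  P4=21
Turnaround = completion − arrival: P1=4, P2=11, P3=10, P4=15
Total turnaround = 4 + 11 + 10 + 15 = 40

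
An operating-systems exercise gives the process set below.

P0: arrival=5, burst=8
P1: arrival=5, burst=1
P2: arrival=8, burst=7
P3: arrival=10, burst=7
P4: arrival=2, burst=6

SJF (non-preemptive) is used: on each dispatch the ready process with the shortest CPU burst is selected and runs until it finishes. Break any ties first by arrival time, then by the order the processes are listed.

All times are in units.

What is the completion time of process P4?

Timeline: | idle 0-2 | P4 2-8 | P1 8-9 | P2 9-16 | P3 16-23 | P0 23-31 |
Completion: P0=31  P1=9  P2=16  P3=23  P4=8

8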